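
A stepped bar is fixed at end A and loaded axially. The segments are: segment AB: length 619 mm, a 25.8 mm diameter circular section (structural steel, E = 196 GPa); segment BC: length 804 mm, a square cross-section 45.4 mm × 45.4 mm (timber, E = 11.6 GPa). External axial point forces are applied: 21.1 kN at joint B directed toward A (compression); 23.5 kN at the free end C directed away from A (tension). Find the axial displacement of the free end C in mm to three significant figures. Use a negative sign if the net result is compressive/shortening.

Internal axial forces (sectioning from the free end, tension +): N_BC = 23.5 kN, N_AB = 2.4 kN.
A_AB = 522.8 mm².
A_BC = 2061 mm².
δ_AB = 2400·619/(522.8·196000) = 0.0145 mm
δ_BC = 23500·804/(2061·11600) = 0.7902 mm
δ = Σδ_i = 0.8047 mm.

0.805 mm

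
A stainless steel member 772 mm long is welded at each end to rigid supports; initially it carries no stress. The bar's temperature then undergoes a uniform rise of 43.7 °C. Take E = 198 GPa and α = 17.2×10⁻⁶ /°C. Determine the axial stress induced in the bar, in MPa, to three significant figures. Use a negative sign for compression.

Free thermal expansion αLΔT = 17.2e-6 · 772 · 43.7 = 0.5803 mm.
The walls impose strain ε = −(0.5803)/772 = -7.5164e-04; σ = Eε = 198000 · -7.5164e-04 = -148.8 MPa.

-149 MPa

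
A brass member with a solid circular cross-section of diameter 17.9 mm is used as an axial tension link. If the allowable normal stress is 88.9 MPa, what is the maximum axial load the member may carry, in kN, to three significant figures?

22.4 kN

A = 251.6 mm².
P_max = σ_allow · A = 88.9 · 251.6 = 22370 N = 22.37 kN.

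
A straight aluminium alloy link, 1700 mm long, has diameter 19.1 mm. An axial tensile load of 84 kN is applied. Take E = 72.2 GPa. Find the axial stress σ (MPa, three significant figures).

293 MPa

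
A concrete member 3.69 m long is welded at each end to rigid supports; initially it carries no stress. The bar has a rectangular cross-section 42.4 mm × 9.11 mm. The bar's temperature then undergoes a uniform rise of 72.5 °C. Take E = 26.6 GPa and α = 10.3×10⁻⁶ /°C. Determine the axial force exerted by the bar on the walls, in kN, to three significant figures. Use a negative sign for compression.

-7.67 kN

Free thermal expansion αLΔT = 10.3e-6 · 3690 · 72.5 = 2.756 mm.
The walls impose strain ε = −(2.756)/3690 = -7.4675e-04; σ = Eε = 26600 · -7.4675e-04 = -19.86 MPa.
Wall reaction R = σ·A = -19.86·386.3 = -7673 N = -7.673 kN.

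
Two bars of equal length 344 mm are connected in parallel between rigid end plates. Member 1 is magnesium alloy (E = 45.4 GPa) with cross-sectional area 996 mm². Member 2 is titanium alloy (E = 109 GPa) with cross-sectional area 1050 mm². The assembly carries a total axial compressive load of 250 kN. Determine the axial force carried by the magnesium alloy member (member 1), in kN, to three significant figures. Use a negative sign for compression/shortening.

-70.8 kN

Equal strain + equilibrium ⇒ each member carries load in proportion to AE: A₁E₁ = 45220000 N, A₂E₂ = 114400000 N, ΣAE = 159700000 N.
F₁ = P·A₁E₁/ΣAE = -250000·45220000/159700000 = -70800 N.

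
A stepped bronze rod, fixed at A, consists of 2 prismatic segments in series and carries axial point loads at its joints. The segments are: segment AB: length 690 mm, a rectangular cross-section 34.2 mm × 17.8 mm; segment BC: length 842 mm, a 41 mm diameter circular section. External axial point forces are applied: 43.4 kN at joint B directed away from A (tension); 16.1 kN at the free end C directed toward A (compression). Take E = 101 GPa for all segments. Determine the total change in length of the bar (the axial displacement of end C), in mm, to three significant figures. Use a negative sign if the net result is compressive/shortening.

Internal axial forces (sectioning from the free end, tension +): N_BC = -16.1 kN, N_AB = 27.3 kN.
A_AB = 608.8 mm².
A_BC = 1320 mm².
δ_AB = 27300·690/(608.8·101000) = 0.3064 mm
δ_BC = -16100·842/(1320·101000) = -0.1017 mm
δ = Σδ_i = 0.2047 mm.

0.205 mm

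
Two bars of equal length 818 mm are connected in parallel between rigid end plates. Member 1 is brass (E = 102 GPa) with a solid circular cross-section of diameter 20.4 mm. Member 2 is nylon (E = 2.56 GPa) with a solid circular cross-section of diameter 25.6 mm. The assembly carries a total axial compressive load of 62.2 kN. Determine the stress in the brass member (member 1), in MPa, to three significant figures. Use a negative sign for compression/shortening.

-183 MPa

A_1 = 326.9 mm².
A_2 = 514.7 mm².
Equal strain + equilibrium ⇒ each member carries load in proportion to AE: A₁E₁ = 33340000 N, A₂E₂ = 1318000 N, ΣAE = 34660000 N.
σ₁ = P·E₁/ΣAE = -62200·102000/34660000 = -183.1 MPa.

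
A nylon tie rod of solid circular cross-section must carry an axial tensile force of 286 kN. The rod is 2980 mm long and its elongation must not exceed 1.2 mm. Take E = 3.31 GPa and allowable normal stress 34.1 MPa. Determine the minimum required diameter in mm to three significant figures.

Required area A ≥ P/σ_allow = 286000/34.1 = 8387 mm².
For a solid circular section, d ≥ √(4A/π) = 103.3 mm.
Elongation limit: A ≥ PL/(Eδ_allow) = 286000·2980/(3310·1.2) = 214600 mm² ⇒ d ≥ 522.7 mm.
The elongation limit governs.

523 mm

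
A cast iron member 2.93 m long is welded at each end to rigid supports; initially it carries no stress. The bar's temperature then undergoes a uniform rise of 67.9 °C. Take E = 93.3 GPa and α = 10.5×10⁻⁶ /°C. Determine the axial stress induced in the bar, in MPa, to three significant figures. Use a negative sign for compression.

Free thermal expansion αLΔT = 10.5e-6 · 2930 · 67.9 = 2.089 mm.
The walls impose strain ε = −(2.089)/2930 = -7.1295e-04; σ = Eε = 93300 · -7.1295e-04 = -66.52 MPa.

-66.5 MPa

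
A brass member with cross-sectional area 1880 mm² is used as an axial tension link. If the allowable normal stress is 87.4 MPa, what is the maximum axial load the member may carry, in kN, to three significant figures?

P_max = σ_allow · A = 87.4 · 1880 = 164300 N = 164.3 kN.

164 kN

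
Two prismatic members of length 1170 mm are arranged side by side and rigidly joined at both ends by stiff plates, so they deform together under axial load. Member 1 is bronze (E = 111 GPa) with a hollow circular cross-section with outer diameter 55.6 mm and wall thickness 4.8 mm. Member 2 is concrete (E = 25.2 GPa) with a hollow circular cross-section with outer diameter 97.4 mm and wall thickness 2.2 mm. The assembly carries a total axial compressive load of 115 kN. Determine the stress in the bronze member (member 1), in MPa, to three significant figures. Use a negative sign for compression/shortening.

-126 MPa

A_1 = 766 mm².
A_2 = 658 mm².
Equal strain + equilibrium ⇒ each member carries load in proportion to AE: A₁E₁ = 85030000 N, A₂E₂ = 16580000 N, ΣAE = 101600000 N.
σ₁ = P·E₁/ΣAE = -115000·111000/101600000 = -125.6 MPa.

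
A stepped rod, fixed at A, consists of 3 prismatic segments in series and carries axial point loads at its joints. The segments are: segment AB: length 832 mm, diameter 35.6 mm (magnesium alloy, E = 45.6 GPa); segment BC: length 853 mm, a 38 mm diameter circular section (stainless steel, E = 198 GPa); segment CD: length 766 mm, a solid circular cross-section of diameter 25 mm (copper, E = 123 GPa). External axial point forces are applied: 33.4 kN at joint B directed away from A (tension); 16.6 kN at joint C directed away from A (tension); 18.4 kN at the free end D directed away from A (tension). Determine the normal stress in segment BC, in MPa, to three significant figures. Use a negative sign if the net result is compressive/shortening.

Internal axial forces (sectioning from the free end, tension +): N_CD = 18.4 kN, N_BC = 35 kN, N_AB = 68.4 kN.
A_BC = 1134 mm².
σ_BC = N_BC/A_BC = 35000/1134 = 30.86 MPa.

30.9 MPa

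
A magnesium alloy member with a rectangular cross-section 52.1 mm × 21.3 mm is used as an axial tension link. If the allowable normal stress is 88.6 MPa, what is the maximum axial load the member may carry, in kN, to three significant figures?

98.3 kN

A = 1110 mm².
P_max = σ_allow · A = 88.6 · 1110 = 98320 N = 98.32 kN.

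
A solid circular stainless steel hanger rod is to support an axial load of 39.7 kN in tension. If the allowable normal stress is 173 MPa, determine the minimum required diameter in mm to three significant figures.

17.1 mm

Required area A ≥ P/σ_allow = 39700/173 = 229.5 mm².
For a solid circular section, d ≥ √(4A/π) = 17.09 mm.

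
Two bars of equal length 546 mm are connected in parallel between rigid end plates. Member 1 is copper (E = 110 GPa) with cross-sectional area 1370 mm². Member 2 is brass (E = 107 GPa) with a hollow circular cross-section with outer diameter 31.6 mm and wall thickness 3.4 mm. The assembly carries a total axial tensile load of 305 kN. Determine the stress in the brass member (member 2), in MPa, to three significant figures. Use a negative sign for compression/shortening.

178 MPa

A_2 = 301.2 mm².
Equal strain + equilibrium ⇒ each member carries load in proportion to AE: A₁E₁ = 150700000 N, A₂E₂ = 32230000 N, ΣAE = 182900000 N.
σ₂ = P·E₂/ΣAE = 305000·107000/182900000 = 178.4 MPa.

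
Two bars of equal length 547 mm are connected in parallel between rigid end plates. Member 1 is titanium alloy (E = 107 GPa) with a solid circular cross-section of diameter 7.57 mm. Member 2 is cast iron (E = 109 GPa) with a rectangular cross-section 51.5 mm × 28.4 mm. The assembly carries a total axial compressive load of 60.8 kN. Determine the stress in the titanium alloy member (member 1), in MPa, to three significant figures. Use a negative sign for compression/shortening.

A_1 = 45.01 mm².
A_2 = 1463 mm².
Equal strain + equilibrium ⇒ each member carries load in proportion to AE: A₁E₁ = 4816000 N, A₂E₂ = 159400000 N, ΣAE = 164200000 N.
σ₁ = P·E₁/ΣAE = -60800·107000/164200000 = -39.61 MPa.

-39.6 MPa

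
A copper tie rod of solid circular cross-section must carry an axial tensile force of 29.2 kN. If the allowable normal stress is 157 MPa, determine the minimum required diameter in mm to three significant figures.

15.4 mm

Required area A ≥ P/σ_allow = 29200/157 = 186 mm².
For a solid circular section, d ≥ √(4A/π) = 15.39 mm.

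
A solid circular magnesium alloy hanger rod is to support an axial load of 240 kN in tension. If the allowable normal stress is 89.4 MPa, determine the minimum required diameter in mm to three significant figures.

Required area A ≥ P/σ_allow = 240000/89.4 = 2685 mm².
For a solid circular section, d ≥ √(4A/π) = 58.46 mm.

58.5 mm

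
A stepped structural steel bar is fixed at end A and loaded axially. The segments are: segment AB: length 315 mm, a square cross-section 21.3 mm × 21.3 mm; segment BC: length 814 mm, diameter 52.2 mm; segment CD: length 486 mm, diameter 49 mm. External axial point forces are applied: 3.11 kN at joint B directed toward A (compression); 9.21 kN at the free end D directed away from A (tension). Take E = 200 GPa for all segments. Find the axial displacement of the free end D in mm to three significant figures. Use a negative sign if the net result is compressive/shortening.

Internal axial forces (sectioning from the free end, tension +): N_CD = 9.21 kN, N_BC = 9.21 kN, N_AB = 6.1 kN.
A_AB = 453.7 mm².
A_BC = 2140 mm².
A_CD = 1886 mm².
δ_AB = 6100·315/(453.7·200000) = 0.02118 mm
δ_BC = 9210·814/(2140·200000) = 0.01752 mm
δ_CD = 9210·486/(1886·200000) = 0.01187 mm
δ = Σδ_i = 0.05056 mm.

0.0506 mm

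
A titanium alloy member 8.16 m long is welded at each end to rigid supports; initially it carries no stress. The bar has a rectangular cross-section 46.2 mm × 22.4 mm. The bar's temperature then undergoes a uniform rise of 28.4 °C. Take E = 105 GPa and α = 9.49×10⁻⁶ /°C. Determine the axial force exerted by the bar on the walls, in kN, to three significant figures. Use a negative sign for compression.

-29.3 kN

Free thermal expansion αLΔT = 9.49e-6 · 8160 · 28.4 = 2.199 mm.
The walls impose strain ε = −(2.199)/8160 = -2.6952e-04; σ = Eε = 105000 · -2.6952e-04 = -28.3 MPa.
Wall reaction R = σ·A = -28.3·1035 = -29290 N = -29.29 kN.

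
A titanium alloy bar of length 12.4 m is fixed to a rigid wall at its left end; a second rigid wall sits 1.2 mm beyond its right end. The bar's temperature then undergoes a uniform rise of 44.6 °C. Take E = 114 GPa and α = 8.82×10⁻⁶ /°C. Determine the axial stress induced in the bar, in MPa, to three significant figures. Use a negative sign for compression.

-33.8 MPa

Free thermal expansion αLΔT = 8.82e-6 · 12400 · 44.6 = 4.878 mm.
The walls engage after the gap closes; constrained expansion = 4.878 − 1.2 = 3.678 mm.
The walls impose strain ε = −(3.678)/12400 = -2.9660e-04; σ = Eε = 114000 · -2.9660e-04 = -33.81 MPa.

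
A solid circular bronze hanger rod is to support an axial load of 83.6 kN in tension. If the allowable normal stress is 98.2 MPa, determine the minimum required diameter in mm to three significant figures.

32.9 mm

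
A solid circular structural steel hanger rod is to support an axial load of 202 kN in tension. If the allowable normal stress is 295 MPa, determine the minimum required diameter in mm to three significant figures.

Required area A ≥ P/σ_allow = 202000/295 = 684.7 mm².
For a solid circular section, d ≥ √(4A/π) = 29.53 mm.

29.5 mm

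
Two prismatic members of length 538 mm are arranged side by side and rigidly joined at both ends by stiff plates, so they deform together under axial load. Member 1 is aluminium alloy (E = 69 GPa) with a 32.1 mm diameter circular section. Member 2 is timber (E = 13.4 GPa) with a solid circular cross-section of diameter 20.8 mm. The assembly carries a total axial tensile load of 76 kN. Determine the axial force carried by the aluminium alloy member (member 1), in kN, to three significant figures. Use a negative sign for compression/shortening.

A_1 = 809.3 mm².
A_2 = 339.8 mm².
Equal strain + equilibrium ⇒ each member carries load in proportion to AE: A₁E₁ = 55840000 N, A₂E₂ = 4553000 N, ΣAE = 60390000 N.
F₁ = P·A₁E₁/ΣAE = 76000·55840000/60390000 = 70270 N.

70.3 kN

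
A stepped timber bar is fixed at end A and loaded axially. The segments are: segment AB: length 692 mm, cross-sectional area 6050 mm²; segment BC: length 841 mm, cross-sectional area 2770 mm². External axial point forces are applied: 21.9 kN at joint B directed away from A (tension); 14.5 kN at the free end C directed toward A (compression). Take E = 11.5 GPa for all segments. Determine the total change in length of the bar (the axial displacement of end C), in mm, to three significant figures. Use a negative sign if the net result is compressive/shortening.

-0.309 mm

Internal axial forces (sectioning from the free end, tension +): N_BC = -14.5 kN, N_AB = 7.4 kN.
δ_AB = 7400·692/(6050·11500) = 0.0736 mm
δ_BC = -14500·841/(2770·11500) = -0.3828 mm
δ = Σδ_i = -0.3092 mm.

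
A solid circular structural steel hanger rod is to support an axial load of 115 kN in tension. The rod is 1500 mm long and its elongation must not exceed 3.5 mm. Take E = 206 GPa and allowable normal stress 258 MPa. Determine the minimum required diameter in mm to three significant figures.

Required area A ≥ P/σ_allow = 115000/258 = 445.7 mm².
For a solid circular section, d ≥ √(4A/π) = 23.82 mm.
Elongation limit: A ≥ PL/(Eδ_allow) = 115000·1500/(206000·3.5) = 239.3 mm² ⇒ d ≥ 17.45 mm.
The stress limit governs.

23.8 mm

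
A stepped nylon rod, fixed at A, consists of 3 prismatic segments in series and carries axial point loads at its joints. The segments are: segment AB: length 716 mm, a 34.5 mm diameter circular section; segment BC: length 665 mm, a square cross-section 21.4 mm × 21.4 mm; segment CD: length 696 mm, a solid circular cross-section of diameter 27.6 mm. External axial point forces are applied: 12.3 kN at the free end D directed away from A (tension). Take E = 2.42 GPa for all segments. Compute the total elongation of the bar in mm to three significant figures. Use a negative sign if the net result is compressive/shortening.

17.2 mm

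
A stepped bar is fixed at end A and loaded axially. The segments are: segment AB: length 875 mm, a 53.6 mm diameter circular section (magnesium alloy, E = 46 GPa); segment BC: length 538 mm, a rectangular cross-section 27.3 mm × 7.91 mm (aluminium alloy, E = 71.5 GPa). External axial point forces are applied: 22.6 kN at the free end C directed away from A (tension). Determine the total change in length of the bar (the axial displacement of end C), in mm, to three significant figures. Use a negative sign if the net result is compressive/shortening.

0.978 mm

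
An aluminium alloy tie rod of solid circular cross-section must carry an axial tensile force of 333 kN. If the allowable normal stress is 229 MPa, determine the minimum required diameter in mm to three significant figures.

43.0 mm

Required area A ≥ P/σ_allow = 333000/229 = 1454 mm².
For a solid circular section, d ≥ √(4A/π) = 43.03 mm.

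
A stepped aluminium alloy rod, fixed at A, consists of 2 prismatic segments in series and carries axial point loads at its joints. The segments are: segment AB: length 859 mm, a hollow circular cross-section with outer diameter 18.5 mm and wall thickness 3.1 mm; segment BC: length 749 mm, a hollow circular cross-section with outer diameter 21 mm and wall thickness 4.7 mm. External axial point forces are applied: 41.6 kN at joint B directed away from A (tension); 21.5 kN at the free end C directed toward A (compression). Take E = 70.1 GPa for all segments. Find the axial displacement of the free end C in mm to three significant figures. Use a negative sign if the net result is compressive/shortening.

0.688 mm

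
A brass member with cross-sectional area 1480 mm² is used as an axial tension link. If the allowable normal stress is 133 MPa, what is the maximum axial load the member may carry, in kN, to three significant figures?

197 kN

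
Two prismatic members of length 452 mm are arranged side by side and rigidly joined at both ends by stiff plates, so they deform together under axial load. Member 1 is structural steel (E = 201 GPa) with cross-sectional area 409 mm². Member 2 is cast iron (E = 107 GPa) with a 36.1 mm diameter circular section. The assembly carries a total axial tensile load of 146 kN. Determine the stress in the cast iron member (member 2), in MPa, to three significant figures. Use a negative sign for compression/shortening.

A_2 = 1024 mm².
Equal strain + equilibrium ⇒ each member carries load in proportion to AE: A₁E₁ = 82210000 N, A₂E₂ = 109500000 N, ΣAE = 191700000 N.
σ₂ = P·E₂/ΣAE = 146000·107000/191700000 = 81.48 MPa.

81.5 MPa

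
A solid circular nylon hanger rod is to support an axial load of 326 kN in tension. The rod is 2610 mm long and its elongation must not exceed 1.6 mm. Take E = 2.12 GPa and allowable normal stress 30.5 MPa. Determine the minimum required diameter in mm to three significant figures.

Required area A ≥ P/σ_allow = 326000/30.5 = 10690 mm².
For a solid circular section, d ≥ √(4A/π) = 116.7 mm.
Elongation limit: A ≥ PL/(Eδ_allow) = 326000·2610/(2120·1.6) = 250800 mm² ⇒ d ≥ 565.1 mm.
The elongation limit governs.

565 mm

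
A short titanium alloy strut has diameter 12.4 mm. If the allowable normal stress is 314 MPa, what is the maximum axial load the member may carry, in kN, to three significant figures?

37.9 kN

A = 120.8 mm².
P_max = σ_allow · A = 314 · 120.8 = 37920 N = 37.92 kN.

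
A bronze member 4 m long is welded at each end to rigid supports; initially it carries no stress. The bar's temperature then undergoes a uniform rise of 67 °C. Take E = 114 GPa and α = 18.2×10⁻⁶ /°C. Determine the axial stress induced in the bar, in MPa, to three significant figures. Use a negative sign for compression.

Free thermal expansion αLΔT = 18.2e-6 · 4000 · 67 = 4.878 mm.
The walls impose strain ε = −(4.878)/4000 = -1.2194e-03; σ = Eε = 114000 · -1.2194e-03 = -139 MPa.

-139 MPa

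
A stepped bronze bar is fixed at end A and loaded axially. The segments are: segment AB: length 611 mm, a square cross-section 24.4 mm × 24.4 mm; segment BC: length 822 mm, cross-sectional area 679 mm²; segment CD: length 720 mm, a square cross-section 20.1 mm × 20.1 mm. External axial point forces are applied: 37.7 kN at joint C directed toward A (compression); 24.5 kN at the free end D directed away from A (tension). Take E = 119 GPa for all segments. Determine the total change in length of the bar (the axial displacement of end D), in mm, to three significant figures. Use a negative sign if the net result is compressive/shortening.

0.119 mm

Internal axial forces (sectioning from the free end, tension +): N_CD = 24.5 kN, N_BC = -13.2 kN, N_AB = -13.2 kN.
A_AB = 595.4 mm².
A_CD = 404 mm².
δ_AB = -13200·611/(595.4·119000) = -0.1138 mm
δ_BC = -13200·822/(679·119000) = -0.1343 mm
δ_CD = 24500·720/(404·119000) = 0.3669 mm
δ = Σδ_i = 0.1188 mm.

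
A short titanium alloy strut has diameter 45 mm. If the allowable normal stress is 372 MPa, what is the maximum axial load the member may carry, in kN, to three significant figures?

A = 1590 mm².
P_max = σ_allow · A = 372 · 1590 = 591600 N = 591.6 kN.

592 kN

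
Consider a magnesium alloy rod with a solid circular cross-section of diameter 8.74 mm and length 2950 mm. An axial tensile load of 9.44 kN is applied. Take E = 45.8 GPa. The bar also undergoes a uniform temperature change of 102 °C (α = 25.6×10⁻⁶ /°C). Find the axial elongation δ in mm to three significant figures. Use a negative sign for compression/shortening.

17.8 mm

A = 59.99 mm².
δ_mech = NL/(AE) = 9440·2950/(59.99·45800) = 10.13 mm.
δ_thermal = αLΔT = 25.6e-6·2950·102 = 7.703 mm.
δ = δ_mech + δ_thermal = 17.84 mm.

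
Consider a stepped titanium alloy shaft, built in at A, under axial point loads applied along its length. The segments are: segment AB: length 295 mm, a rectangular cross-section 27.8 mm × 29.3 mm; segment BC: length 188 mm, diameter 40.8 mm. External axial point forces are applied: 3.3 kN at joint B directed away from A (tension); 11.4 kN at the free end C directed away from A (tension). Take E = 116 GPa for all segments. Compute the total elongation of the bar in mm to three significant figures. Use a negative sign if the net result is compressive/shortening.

Internal axial forces (sectioning from the free end, tension +): N_BC = 11.4 kN, N_AB = 14.7 kN.
A_AB = 814.5 mm².
A_BC = 1307 mm².
δ_AB = 14700·295/(814.5·116000) = 0.0459 mm
δ_BC = 11400·188/(1307·116000) = 0.01413 mm
δ = Σδ_i = 0.06003 mm.

0.0600 mm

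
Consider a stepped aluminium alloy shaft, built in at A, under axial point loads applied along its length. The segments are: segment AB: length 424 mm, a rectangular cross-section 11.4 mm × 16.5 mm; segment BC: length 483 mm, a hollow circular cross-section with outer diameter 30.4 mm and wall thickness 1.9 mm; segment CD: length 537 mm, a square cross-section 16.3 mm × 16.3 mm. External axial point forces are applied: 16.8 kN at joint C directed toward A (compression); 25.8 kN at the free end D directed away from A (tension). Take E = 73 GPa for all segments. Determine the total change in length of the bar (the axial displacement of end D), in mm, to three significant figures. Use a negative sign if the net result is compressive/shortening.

1.34 mm

Internal axial forces (sectioning from the free end, tension +): N_CD = 25.8 kN, N_BC = 9 kN, N_AB = 9 kN.
A_AB = 188.1 mm².
A_BC = 170.1 mm².
A_CD = 265.7 mm².
δ_AB = 9000·424/(188.1·73000) = 0.2779 mm
δ_BC = 9000·483/(170.1·73000) = 0.35 mm
δ_CD = 25800·537/(265.7·73000) = 0.7143 mm
δ = Σδ_i = 1.342 mm.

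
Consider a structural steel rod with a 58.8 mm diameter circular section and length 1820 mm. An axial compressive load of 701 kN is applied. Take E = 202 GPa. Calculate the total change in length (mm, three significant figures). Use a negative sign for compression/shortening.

-2.33 mm

A = 2715 mm².
δ_mech = NL/(AE) = -701000·1820/(2715·202000) = -2.326 mm.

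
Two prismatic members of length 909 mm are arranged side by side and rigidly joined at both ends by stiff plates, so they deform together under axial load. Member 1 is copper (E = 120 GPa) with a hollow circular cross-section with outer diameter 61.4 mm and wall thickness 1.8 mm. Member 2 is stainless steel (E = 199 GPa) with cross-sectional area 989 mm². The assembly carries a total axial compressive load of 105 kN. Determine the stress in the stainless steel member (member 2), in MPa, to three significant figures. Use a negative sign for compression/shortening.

A_1 = 337 mm².
Equal strain + equilibrium ⇒ each member carries load in proportion to AE: A₁E₁ = 40440000 N, A₂E₂ = 196800000 N, ΣAE = 237300000 N.
σ₂ = P·E₂/ΣAE = -105000·199000/237300000 = -88.07 MPa.

-88.1 MPa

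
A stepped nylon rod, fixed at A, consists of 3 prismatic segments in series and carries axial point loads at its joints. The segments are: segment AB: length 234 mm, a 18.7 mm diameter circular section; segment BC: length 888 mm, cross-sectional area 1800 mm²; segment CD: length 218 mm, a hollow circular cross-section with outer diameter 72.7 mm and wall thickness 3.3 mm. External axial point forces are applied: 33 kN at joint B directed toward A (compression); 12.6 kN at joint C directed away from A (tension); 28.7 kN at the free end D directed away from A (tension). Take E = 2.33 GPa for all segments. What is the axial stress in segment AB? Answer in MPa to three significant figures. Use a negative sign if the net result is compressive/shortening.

30.2 MPa

Internal axial forces (sectioning from the free end, tension +): N_CD = 28.7 kN, N_BC = 41.3 kN, N_AB = 8.3 kN.
A_AB = 274.6 mm².
σ_AB = N_AB/A_AB = 8300/274.6 = 30.22 MPa.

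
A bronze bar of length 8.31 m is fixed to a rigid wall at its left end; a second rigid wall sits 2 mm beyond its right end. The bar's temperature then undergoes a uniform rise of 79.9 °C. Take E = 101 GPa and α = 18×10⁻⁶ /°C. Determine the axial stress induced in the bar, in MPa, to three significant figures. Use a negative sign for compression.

-121 MPa

Free thermal expansion αLΔT = 18e-6 · 8310 · 79.9 = 11.95 mm.
The walls engage after the gap closes; constrained expansion = 11.95 − 2 = 9.951 mm.
The walls impose strain ε = −(9.951)/8310 = -1.1975e-03; σ = Eε = 101000 · -1.1975e-03 = -121 MPa.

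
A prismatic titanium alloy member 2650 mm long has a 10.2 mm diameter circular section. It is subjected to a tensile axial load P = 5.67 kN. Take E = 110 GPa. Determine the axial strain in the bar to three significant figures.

6.31e-04

A = 81.71 mm².
σ = N/A = 69.39 MPa; ε = σ/E = 69.39/110000 = 6.308e-04.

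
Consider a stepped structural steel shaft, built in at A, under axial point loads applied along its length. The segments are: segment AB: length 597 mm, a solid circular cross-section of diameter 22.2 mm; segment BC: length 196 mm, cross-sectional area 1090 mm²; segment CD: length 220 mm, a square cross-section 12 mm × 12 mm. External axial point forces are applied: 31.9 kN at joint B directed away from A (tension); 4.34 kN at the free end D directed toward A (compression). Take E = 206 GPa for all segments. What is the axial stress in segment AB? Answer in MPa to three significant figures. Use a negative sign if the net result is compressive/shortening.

71.2 MPa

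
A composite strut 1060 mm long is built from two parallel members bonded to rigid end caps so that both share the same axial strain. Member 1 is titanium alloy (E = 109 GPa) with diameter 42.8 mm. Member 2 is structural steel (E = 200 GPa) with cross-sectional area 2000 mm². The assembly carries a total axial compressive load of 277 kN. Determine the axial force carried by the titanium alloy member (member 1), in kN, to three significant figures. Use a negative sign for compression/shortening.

-78.0 kN

A_1 = 1439 mm².
Equal strain + equilibrium ⇒ each member carries load in proportion to AE: A₁E₁ = 156800000 N, A₂E₂ = 400000000 N, ΣAE = 556800000 N.
F₁ = P·A₁E₁/ΣAE = -277000·156800000/556800000 = -78010 N.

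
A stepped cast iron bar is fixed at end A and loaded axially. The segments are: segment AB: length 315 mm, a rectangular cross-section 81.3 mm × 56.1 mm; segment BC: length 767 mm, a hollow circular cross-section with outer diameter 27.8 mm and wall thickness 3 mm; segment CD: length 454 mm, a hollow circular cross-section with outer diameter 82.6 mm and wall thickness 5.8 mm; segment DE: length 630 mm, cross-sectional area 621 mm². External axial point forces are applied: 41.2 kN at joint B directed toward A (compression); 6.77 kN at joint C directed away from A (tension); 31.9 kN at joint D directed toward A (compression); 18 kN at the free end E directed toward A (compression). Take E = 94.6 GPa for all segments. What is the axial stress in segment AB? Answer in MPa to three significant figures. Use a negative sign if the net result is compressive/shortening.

-18.5 MPa

Internal axial forces (sectioning from the free end, tension +): N_DE = -18 kN, N_CD = -49.9 kN, N_BC = -43.13 kN, N_AB = -84.33 kN.
A_AB = 4561 mm².
σ_AB = N_AB/A_AB = -84330/4561 = -18.49 MPa.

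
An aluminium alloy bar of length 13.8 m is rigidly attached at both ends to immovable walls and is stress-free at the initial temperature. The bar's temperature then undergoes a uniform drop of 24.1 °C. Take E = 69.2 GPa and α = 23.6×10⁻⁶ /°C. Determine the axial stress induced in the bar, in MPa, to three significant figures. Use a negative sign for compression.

39.4 MPa

Free thermal expansion αLΔT = 23.6e-6 · 13800 · -24.1 = -7.849 mm.
The walls impose strain ε = −(-7.849)/13800 = 5.6876e-04; σ = Eε = 69200 · 5.6876e-04 = 39.36 MPa.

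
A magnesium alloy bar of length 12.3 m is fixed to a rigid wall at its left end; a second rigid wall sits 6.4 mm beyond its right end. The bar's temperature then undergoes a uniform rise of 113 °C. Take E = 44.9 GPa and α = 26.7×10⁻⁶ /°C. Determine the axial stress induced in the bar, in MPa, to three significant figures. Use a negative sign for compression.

Free thermal expansion αLΔT = 26.7e-6 · 12300 · 113 = 37.11 mm.
The walls engage after the gap closes; constrained expansion = 37.11 − 6.4 = 30.71 mm.
The walls impose strain ε = −(30.71)/12300 = -2.4968e-03; σ = Eε = 44900 · -2.4968e-03 = -112.1 MPa.

-112 MPa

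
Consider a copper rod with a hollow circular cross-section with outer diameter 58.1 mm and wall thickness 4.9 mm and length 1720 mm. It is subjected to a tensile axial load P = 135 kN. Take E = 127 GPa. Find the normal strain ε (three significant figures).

0.00130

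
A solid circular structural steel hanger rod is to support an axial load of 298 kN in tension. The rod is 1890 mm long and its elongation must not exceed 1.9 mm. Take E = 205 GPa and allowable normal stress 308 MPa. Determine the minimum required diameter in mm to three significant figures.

Required area A ≥ P/σ_allow = 298000/308 = 967.5 mm².
For a solid circular section, d ≥ √(4A/π) = 35.1 mm.
Elongation limit: A ≥ PL/(Eδ_allow) = 298000·1890/(205000·1.9) = 1446 mm² ⇒ d ≥ 42.91 mm.
The elongation limit governs.

42.9 mm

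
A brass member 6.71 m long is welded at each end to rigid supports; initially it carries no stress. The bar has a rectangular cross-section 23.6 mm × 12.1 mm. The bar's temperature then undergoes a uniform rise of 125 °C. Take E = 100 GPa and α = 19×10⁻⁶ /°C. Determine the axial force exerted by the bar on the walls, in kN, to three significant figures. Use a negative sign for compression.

Free thermal expansion αLΔT = 19e-6 · 6710 · 125 = 15.94 mm.
The walls impose strain ε = −(15.94)/6710 = -2.3750e-03; σ = Eε = 100000 · -2.3750e-03 = -237.5 MPa.
Wall reaction R = σ·A = -237.5·285.6 = -67820 N = -67.82 kN.

-67.8 kN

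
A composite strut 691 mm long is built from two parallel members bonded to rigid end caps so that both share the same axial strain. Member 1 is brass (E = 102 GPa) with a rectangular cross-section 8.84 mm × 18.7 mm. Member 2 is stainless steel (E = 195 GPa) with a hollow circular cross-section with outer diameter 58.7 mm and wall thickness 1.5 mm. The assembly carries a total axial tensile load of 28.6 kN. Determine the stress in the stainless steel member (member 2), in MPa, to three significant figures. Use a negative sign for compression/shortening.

A_1 = 165.3 mm².
A_2 = 269.5 mm².
Equal strain + equilibrium ⇒ each member carries load in proportion to AE: A₁E₁ = 16860000 N, A₂E₂ = 52560000 N, ΣAE = 69420000 N.
σ₂ = P·E₂/ΣAE = 28600·195000/69420000 = 80.33 MPa.

80.3 MPa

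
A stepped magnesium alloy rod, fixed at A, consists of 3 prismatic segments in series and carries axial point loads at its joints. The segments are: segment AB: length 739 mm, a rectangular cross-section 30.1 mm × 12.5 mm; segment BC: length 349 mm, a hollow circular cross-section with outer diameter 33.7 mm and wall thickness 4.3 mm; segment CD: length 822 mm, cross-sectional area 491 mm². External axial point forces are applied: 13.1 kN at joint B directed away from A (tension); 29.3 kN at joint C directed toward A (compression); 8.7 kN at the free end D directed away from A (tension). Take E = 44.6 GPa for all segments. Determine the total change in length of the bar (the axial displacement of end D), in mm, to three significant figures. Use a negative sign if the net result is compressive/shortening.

Internal axial forces (sectioning from the free end, tension +): N_CD = 8.7 kN, N_BC = -20.6 kN, N_AB = -7.5 kN.
A_AB = 376.2 mm².
A_BC = 397.2 mm².
δ_AB = -7500·739/(376.2·44600) = -0.3303 mm
δ_BC = -20600·349/(397.2·44600) = -0.4059 mm
δ_CD = 8700·822/(491·44600) = 0.3266 mm
δ = Σδ_i = -0.4096 mm.

-0.410 mm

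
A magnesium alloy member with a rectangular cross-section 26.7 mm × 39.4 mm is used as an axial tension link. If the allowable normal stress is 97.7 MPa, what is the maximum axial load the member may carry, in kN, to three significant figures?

A = 1052 mm².
P_max = σ_allow · A = 97.7 · 1052 = 102800 N = 102.8 kN.

103 kN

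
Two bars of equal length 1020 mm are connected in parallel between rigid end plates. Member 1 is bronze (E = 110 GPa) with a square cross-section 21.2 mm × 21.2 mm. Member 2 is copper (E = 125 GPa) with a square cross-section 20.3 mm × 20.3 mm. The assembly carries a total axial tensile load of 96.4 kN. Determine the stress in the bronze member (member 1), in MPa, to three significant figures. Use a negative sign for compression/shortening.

A_1 = 449.4 mm².
A_2 = 412.1 mm².
Equal strain + equilibrium ⇒ each member carries load in proportion to AE: A₁E₁ = 49440000 N, A₂E₂ = 51510000 N, ΣAE = 100900000 N.
σ₁ = P·E₁/ΣAE = 96400·110000/100900000 = 105 MPa.

105 MPa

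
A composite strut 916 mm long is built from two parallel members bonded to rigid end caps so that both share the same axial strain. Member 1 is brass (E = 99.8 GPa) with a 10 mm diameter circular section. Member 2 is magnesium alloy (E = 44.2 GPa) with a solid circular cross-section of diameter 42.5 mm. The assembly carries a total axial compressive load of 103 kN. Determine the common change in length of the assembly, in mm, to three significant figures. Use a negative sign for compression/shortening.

A_1 = 78.54 mm².
A_2 = 1419 mm².
Equal strain + equilibrium ⇒ each member carries load in proportion to AE: A₁E₁ = 7838000 N, A₂E₂ = 62700000 N, ΣAE = 70540000 N.
δ = PL/ΣAE = -103000·916/70540000 = -1.337 mm.

-1.34 mm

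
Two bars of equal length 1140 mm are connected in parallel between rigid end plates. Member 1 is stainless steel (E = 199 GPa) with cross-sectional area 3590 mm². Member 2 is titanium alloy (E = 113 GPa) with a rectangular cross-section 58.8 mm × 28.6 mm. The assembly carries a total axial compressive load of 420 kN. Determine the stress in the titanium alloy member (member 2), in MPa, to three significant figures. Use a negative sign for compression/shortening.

-52.5 MPa

A_2 = 1682 mm².
Equal strain + equilibrium ⇒ each member carries load in proportion to AE: A₁E₁ = 714400000 N, A₂E₂ = 190000000 N, ΣAE = 904400000 N.
σ₂ = P·E₂/ΣAE = -420000·113000/904400000 = -52.47 MPa.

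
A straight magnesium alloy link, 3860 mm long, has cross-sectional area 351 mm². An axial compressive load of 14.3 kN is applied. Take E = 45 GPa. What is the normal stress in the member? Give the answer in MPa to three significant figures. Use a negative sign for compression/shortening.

-40.7 MPa

σ = N/A = -14300/351 = -40.74 MPa.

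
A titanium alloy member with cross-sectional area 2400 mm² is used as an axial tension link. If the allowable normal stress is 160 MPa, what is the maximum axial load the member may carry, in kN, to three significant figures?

P_max = σ_allow · A = 160 · 2400 = 384000 N = 384 kN.

384 kN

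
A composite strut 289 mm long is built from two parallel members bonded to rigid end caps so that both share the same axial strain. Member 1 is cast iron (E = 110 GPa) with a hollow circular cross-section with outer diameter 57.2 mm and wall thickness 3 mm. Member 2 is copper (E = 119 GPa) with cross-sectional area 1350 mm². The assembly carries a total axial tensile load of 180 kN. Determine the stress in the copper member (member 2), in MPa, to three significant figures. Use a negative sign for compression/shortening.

98.8 MPa

A_1 = 510.8 mm².
Equal strain + equilibrium ⇒ each member carries load in proportion to AE: A₁E₁ = 56190000 N, A₂E₂ = 160600000 N, ΣAE = 216800000 N.
σ₂ = P·E₂/ΣAE = 180000·119000/216800000 = 98.78 MPa.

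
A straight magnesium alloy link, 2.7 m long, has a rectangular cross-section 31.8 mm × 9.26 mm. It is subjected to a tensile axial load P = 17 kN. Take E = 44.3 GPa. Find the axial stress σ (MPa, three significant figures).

57.7 MPa

A = 294.5 mm².
σ = N/A = 17000/294.5 = 57.73 MPa.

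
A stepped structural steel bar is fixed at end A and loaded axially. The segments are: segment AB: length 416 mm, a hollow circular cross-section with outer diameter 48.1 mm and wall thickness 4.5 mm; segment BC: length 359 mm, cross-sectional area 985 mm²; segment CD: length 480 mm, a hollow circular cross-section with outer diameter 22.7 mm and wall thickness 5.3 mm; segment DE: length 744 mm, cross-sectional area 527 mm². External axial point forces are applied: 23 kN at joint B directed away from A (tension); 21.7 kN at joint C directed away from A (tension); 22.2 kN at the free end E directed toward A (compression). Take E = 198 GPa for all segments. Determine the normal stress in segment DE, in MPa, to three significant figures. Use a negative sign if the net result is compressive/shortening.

Internal axial forces (sectioning from the free end, tension +): N_DE = -22.2 kN, N_CD = -22.2 kN, N_BC = -0.5 kN, N_AB = 22.5 kN.
σ_DE = N_DE/A_DE = -22200/527 = -42.13 MPa.

-42.1 MPa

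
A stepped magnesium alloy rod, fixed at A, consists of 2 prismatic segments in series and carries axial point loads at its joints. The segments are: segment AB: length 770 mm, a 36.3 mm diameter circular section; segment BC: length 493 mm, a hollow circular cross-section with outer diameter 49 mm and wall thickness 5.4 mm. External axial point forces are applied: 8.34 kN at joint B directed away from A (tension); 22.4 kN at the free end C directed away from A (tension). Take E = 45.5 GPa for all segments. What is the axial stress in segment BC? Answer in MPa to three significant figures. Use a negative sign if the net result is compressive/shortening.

30.3 MPa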